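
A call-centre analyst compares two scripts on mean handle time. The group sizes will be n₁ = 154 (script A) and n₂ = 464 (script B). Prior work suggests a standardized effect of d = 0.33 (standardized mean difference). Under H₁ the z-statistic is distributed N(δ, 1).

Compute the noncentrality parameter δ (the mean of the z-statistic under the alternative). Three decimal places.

δ ≈ 3.548

δ = d / √(1/n₁ + 1/n₂) = 0.33 / √(1/154 + 1/464) = 3.5485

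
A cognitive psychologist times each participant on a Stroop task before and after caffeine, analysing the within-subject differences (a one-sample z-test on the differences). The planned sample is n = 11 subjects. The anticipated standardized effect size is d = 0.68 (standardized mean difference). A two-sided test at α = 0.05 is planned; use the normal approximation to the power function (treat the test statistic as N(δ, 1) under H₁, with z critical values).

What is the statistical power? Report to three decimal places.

Power ≈ 0.616

Noncentrality parameter: δ = d·√n = 0.68 × √11 = 2.2553
Two-sided α = 0.05 → critical value z_{0.025} = 1.960.
Power = Φ(δ − 1.960) + Φ(−δ − 1.960) = Φ(0.295) + Φ(-4.215) = 0.6161 + 0.0000 = 0.6161.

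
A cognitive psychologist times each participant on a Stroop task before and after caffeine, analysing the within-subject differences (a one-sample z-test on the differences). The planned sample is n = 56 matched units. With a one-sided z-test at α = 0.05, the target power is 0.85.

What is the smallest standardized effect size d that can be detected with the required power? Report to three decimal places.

d ≈ 0.358

Required noncentrality: δ = z_{0.05} + z_{0.15} = 1.645 + 1.036 = 2.681.
δ = d·√n ⇒ d = δ/√n = 2.681/√56 = 0.3583.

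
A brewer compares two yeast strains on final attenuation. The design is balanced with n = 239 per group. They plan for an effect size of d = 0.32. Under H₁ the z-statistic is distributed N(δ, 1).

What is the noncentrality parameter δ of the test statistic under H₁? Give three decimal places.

δ ≈ 3.498

δ = d·√(n/2) = 0.32 × √(239/2) = 3.4981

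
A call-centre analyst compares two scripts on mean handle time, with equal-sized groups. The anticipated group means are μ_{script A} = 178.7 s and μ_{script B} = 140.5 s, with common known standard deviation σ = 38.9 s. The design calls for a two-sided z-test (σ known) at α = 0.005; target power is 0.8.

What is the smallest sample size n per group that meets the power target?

Standardized effect: d = |μ_{script A} − μ_{script B}| / σ = |178.7 − 140.5| / 38.9 = 0.9820
Set Φ(δ − 2.807) = 0.8; then δ − 2.807 = Φ⁻¹(0.8) = 0.842, giving δ = 3.649.
(Ignoring the negligible lower-tail rejection probability gives the usual closed-form inversion.)
δ = d·√(n/2) ⇒ n = 2(δ/d)² = 2 × (3.649 / 0.9820)² = 27.61.
Round up to the next whole unit.

n = 28 per group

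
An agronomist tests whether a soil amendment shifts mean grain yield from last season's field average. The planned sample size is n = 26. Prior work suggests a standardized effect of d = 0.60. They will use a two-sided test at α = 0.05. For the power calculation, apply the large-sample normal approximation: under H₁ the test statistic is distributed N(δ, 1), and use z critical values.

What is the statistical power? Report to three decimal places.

Power ≈ 0.864

Noncentrality parameter: δ = d·√n = 0.60 × √26 = 3.0594
Critical value for a two-sided test at α = 0.05: z_{α/2} = 1.960.
Power = Φ(δ − 1.960) + Φ(−δ − 1.960) = Φ(1.099) + Φ(-5.019) = 0.8642 + 0.0000 = 0.8642.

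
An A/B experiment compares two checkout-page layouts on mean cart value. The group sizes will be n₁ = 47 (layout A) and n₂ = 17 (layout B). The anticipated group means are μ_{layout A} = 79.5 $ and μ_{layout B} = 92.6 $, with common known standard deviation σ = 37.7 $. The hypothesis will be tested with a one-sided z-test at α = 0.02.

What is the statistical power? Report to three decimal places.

Power ≈ 0.204

Standardized effect: d = |μ_{layout A} − μ_{layout B}| / σ = |79.5 − 92.6| / 37.7 = 0.3475
Noncentrality parameter: δ = d / √(1/n₁ + 1/n₂) = 0.3475 / √(1/47 + 1/17) = 1.2278
Critical value for a one-sided test at α = 0.02: z_α = 2.054.
Power = P(Z > 2.054 − δ) = Φ(-0.826) = 0.2044.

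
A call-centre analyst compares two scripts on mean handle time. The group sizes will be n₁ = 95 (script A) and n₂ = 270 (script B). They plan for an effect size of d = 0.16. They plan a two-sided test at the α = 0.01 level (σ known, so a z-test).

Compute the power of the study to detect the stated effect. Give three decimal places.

Power ≈ 0.109

Noncentrality parameter: δ = d / √(1/n₁ + 1/n₂) = 0.16 / √(1/95 + 1/270) = 1.3413
Two-sided α = 0.01 → critical value z_{0.005} = 2.576.
Power = Φ(δ − 2.576) + Φ(−δ − 2.576) = Φ(-1.235) + Φ(-3.917) = 0.1085 + 0.0000 = 0.1085.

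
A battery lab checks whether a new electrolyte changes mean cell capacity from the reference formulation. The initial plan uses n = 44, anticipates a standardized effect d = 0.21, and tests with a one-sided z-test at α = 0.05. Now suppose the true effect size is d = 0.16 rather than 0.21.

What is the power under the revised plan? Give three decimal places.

With d = 0.16: δ = d·√n = 0.16 × √44 = 1.0613. Critical value z_{0.05} = 1.645.
Revised power = Φ(δ − 1.645) = Φ(-0.584) = 0.2798.

Power ≈ 0.280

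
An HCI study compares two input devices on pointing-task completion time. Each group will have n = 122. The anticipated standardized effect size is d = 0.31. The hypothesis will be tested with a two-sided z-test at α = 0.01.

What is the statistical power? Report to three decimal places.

Power ≈ 0.439

Noncentrality parameter: δ = d·√(n/2) = 0.31 × √(122/2) = 2.4212
Critical value for a two-sided test at α = 0.01: z_{α/2} = 2.576.
Power = Φ(δ − 2.576) + Φ(−δ − 2.576) = Φ(-0.155) + Φ(-4.997) = 0.4385 + 0.0000 = 0.4385.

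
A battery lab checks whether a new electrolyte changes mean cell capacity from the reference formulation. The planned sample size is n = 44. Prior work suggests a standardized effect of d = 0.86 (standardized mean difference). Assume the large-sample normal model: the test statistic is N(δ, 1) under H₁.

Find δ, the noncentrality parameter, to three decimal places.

δ ≈ 5.705

δ = d·√n = 0.86 × √44 = 5.7046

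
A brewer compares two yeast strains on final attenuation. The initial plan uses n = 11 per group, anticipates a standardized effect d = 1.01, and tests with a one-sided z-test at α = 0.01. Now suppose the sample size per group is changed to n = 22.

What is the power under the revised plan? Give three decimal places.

With n = 22 per group: δ = d·√(n/2) = 1.01 × √(22/2) = 3.3498. Critical value z_{0.01} = 2.326.
Revised power = Φ(δ − 2.326) = Φ(1.023) = 0.8470.

Power ≈ 0.847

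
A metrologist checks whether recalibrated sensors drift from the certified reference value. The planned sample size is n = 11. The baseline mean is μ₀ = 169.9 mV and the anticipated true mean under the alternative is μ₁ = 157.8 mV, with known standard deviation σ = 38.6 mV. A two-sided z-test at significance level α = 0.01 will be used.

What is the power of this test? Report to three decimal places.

Power ≈ 0.062

Standardized effect: d = |μ₁ − μ₀| / σ = |157.8 − 169.9| / 38.6 = 0.3135
Noncentrality parameter: δ = d·√n = 0.3135 × √11 = 1.0397
Critical value for a two-sided test at α = 0.01: z_{α/2} = 2.576.
Power = Φ(δ − 2.576) + Φ(−δ − 2.576) = Φ(-1.536) + Φ(-3.615) = 0.0622 + 0.0001 = 0.0624.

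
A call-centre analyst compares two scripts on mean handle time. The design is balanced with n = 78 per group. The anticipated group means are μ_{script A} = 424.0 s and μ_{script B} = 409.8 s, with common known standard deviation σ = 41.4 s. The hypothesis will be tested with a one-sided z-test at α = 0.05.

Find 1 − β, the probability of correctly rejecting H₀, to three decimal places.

Power ≈ 0.690

Standardized effect: d = |μ_{script A} − μ_{script B}| / σ = |424.0 − 409.8| / 41.4 = 0.3430
Noncentrality parameter: δ = d·√(n/2) = 0.3430 × √(78/2) = 2.1420
Critical value for a one-sided test at α = 0.05: z_α = 1.645.
Power = Φ(δ − 1.645) = Φ(0.497) = 0.6905.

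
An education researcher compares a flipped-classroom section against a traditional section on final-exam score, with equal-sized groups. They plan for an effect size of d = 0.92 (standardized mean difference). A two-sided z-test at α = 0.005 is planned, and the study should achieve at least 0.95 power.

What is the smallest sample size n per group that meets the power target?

n = 47 per group

For power 0.95 need Φ(δ − z_{0.0025}) = 0.95, so δ = z_{0.0025} + z_{0.05} = 2.807 + 1.645 = 4.452.
(For δ > 0 the lower-tail rejection region contributes negligibly to power, so the one-term inversion is standard.)
δ = d·√(n/2) ⇒ n = 2(δ/d)² = 2 × (4.452 / 0.92)² = 46.83.
Rounding up, n = 47 per group.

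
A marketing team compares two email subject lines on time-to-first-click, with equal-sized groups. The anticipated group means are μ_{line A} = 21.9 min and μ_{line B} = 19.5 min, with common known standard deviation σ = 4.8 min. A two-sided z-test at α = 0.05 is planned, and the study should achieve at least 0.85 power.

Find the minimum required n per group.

Standardized effect: d = |μ_{line A} − μ_{line B}| / σ = |21.9 − 19.5| / 4.8 = 0.5000
For power 0.85 need Φ(δ − z_{0.025}) = 0.85, so δ = z_{0.025} + z_{0.15} = 1.960 + 1.036 = 2.996.
(Ignoring the negligible lower-tail rejection probability gives the usual closed-form inversion.)
δ = d·√(n/2) ⇒ n = 2(δ/d)² = 2 × (2.996 / 0.5000)² = 71.83.
Rounding up, n = 72 per group.

n = 72 per group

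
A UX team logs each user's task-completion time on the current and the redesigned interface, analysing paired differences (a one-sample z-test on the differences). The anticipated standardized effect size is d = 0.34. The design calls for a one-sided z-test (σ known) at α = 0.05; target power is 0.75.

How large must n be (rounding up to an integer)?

For power 0.75 need Φ(δ − z_{0.05}) = 0.75, so δ = z_{0.05} + z_{0.25} = 1.645 + 0.674 = 2.319.
δ = d·√n ⇒ n = (δ/d)² = (2.319 / 0.34)² = 46.53.
Round up to the next whole unit.

n = 47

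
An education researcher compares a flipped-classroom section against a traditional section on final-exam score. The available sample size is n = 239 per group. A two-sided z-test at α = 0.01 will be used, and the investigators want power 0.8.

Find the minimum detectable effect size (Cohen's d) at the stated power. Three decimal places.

Need Φ(δ − 2.576) = 0.8, so δ = 2.576 + 0.842 = 3.417.
(The second rejection-region term Φ(−δ − z_{α/2}) is negligible and dropped.)
δ = d·√(n/2) ⇒ d = δ/√(n/2) = 3.417/√(239/2) = 0.3126.

d ≈ 0.313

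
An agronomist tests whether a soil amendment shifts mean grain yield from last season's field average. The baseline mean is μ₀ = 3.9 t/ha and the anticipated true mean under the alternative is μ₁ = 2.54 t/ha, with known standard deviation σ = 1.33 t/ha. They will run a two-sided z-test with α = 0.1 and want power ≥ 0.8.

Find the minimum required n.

n = 6

Standardized effect: d = |μ₁ − μ₀| / σ = |2.54 − 3.9| / 1.33 = 1.0226
Set Φ(δ − 1.645) = 0.8; then δ − 1.645 = Φ⁻¹(0.8) = 0.842, giving δ = 2.486.
(For δ > 0 the lower-tail rejection region contributes negligibly to power, so the one-term inversion is standard.)
δ = d·√n ⇒ n = (δ/d)² = (2.486 / 1.0226)² = 5.91.
Round up to the next whole unit.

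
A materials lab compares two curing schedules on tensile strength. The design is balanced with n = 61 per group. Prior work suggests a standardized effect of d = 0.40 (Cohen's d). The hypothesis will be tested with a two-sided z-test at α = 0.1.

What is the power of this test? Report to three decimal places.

Noncentrality parameter: λ = d·√(n/2) = 0.40 × √(61/2) = 2.2091
Two-sided α = 0.1 → critical value z_{0.05} = 1.645.
Power = Φ(λ − 1.645) + Φ(−λ − 1.645) = Φ(0.564) + Φ(-3.854) = 0.7137 + 0.0001 = 0.7138.

Power ≈ 0.714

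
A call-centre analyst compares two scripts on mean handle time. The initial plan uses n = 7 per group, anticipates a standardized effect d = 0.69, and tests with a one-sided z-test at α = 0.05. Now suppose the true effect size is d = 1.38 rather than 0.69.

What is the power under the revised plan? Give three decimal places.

Power ≈ 0.826

With d = 1.38: δ = d·√(n/2) = 1.38 × √(7/2) = 2.5817. Critical value z_{0.05} = 1.645.
Revised power = P(Z > 1.645 − δ) = Φ(0.937) = 0.8256.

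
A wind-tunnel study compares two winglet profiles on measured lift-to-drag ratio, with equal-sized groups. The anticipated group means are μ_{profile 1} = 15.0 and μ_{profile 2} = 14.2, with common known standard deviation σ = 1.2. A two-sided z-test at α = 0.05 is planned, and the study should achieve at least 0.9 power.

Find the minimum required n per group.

Standardized effect: d = |μ_{profile 1} − μ_{profile 2}| / σ = |15.0 − 14.2| / 1.2 = 0.6667
For power 0.9 need Φ(δ − z_{0.025}) = 0.9, so δ = z_{0.025} + z_{0.10} = 1.960 + 1.282 = 3.242.
(For δ > 0 the lower-tail rejection region contributes negligibly to power, so the one-term inversion is standard.)
δ = d·√(n/2) ⇒ n = 2(δ/d)² = 2 × (3.242 / 0.6667)² = 47.28.
Rounding up, n = 48 per group.

n = 48 per group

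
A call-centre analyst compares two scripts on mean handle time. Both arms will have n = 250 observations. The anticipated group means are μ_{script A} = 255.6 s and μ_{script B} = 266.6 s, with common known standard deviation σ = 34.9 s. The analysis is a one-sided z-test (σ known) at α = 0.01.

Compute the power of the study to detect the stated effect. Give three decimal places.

Power ≈ 0.884

Standardized effect: d = |μ_{script A} − μ_{script B}| / σ = |255.6 − 266.6| / 34.9 = 0.3152
Noncentrality parameter: δ = d·√(n/2) = 0.3152 × √(250/2) = 3.5239
Critical value for a one-sided test at α = 0.01: z_α = 2.326.
Power = P(Z > 2.326 − δ) = Φ(1.198) = 0.8845.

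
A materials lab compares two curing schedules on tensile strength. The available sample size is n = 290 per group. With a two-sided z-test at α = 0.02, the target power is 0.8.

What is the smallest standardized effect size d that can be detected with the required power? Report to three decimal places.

d ≈ 0.263

Need Φ(δ − 2.326) = 0.8, so δ = 2.326 + 0.842 = 3.168.
(Lower-tail contribution to power is negligible for δ > 0.)
δ = d·√(n/2) ⇒ d = δ/√(n/2) = 3.168/√(290/2) = 0.2631.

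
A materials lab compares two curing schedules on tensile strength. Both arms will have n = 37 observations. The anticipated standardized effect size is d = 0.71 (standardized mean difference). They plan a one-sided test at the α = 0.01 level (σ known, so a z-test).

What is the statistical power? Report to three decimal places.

Noncentrality parameter: δ = d·√(n/2) = 0.71 × √(37/2) = 3.0538
One-sided α = 0.01 → critical value z_{0.01} = 2.326.
Power = P(Z > 2.326 − δ) = Φ(0.727) = 0.7665.

Power ≈ 0.767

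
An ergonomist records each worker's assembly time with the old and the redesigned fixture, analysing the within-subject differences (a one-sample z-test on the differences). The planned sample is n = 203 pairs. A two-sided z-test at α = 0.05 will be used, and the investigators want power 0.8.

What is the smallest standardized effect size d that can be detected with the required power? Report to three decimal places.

Required noncentrality: δ = z_{0.025} + z_{0.20} = 1.960 + 0.842 = 2.802.
(The second rejection-region term Φ(−δ − z_{α/2}) is negligible and dropped.)
δ = d·√n ⇒ d = δ/√n = 2.802/√203 = 0.1966.

d ≈ 0.197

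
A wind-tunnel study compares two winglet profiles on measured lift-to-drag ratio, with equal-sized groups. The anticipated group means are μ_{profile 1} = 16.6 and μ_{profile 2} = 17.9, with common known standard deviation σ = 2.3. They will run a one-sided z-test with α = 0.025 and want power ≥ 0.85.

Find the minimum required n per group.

Standardized effect: d = |μ_{profile 1} − μ_{profile 2}| / σ = |16.6 − 17.9| / 2.3 = 0.5652
For power 0.85 need Φ(δ − z_{0.025}) = 0.85, so δ = z_{0.025} + z_{0.15} = 1.960 + 1.036 = 2.996.
δ = d·√(n/2) ⇒ n = 2(δ/d)² = 2 × (2.996 / 0.5652)² = 56.21.
Round up to the next whole unit.

n = 57 per group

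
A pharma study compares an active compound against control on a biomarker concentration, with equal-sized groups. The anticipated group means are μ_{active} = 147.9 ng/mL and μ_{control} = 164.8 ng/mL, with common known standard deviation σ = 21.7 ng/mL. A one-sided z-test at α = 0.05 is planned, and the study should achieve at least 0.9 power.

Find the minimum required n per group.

n = 29 per group

Standardized effect: d = |μ_{active} − μ_{control}| / σ = |147.9 − 164.8| / 21.7 = 0.7788
For power 0.9 need Φ(δ − z_{0.05}) = 0.9, so δ = z_{0.05} + z_{0.10} = 1.645 + 1.282 = 2.926.
δ = d·√(n/2) ⇒ n = 2(δ/d)² = 2 × (2.926 / 0.7788)² = 28.24.
Round up to the next whole unit.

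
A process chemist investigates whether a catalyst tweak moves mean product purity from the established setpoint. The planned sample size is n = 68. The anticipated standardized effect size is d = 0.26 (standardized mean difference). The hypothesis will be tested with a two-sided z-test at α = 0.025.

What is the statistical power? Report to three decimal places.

Power ≈ 0.461

Noncentrality parameter: δ = d·√n = 0.26 × √68 = 2.1440
Two-sided α = 0.025 → critical value z_{0.0125} = 2.241.
Power = Φ(δ − 2.241) + Φ(−δ − 2.241) = Φ(-0.097) + Φ(-4.385) = 0.4612 + 0.0000 = 0.4612.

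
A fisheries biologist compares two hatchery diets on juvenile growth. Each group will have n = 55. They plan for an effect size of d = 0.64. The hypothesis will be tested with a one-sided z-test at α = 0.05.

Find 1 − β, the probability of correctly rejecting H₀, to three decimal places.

Noncentrality parameter: δ = d·√(n/2) = 0.64 × √(55/2) = 3.3562
One-sided α = 0.05 → critical value z_{0.05} = 1.645.
Power = P(Z > 1.645 − δ) = Φ(1.711) = 0.9565.

Power ≈ 0.956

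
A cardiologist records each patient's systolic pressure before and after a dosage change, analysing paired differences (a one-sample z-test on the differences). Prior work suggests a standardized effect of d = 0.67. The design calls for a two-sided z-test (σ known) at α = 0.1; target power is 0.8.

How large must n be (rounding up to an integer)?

Set Φ(δ − 1.645) = 0.8; then δ − 1.645 = Φ⁻¹(0.8) = 0.842, giving δ = 2.486.
(The Φ(−δ − z_{α/2}) term is vanishingly small for δ > 0 and is dropped in the standard sample-size formula.)
δ = d·√n ⇒ n = (δ/d)² = (2.486 / 0.67)² = 13.77.
Round up to the next whole unit.

n = 14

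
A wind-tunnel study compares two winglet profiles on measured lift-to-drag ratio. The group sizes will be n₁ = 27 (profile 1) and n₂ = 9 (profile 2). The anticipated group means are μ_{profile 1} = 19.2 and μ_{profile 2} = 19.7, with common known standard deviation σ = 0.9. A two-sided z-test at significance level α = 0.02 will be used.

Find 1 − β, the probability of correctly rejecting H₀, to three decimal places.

Power ≈ 0.189

Standardized effect: d = |μ_{profile 1} − μ_{profile 2}| / σ = |19.2 − 19.7| / 0.9 = 0.5556
Noncentrality parameter: λ = d / √(1/n₁ + 1/n₂) = 0.5556 / √(1/27 + 1/9) = 1.4434
Critical value for a two-sided test at α = 0.02: z_{α/2} = 2.326.
Power = Φ(λ − 2.326) + Φ(−λ − 2.326) = Φ(-0.883) + Φ(-3.770) = 0.1886 + 0.0001 = 0.1887.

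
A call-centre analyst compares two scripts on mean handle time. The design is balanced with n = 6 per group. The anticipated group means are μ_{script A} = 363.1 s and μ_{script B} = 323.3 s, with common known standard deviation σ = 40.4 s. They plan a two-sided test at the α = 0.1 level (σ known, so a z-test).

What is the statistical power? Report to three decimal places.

Power ≈ 0.525

Standardized effect: d = |μ_{script A} − μ_{script B}| / σ = |363.1 − 323.3| / 40.4 = 0.9851
Noncentrality parameter: δ = d·√(n/2) = 0.9851 × √(6/2) = 1.7063
Two-sided α = 0.1 → critical value z_{0.05} = 1.645.
Power = Φ(δ − 1.645) + Φ(−δ − 1.645) = Φ(0.061) + Φ(-3.351) = 0.5245 + 0.0004 = 0.5249.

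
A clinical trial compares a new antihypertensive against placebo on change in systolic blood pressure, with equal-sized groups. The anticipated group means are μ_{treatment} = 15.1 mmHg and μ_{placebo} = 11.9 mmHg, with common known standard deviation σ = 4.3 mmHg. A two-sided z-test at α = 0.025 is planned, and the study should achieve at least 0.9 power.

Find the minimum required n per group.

Standardized effect: d = |μ_{treatment} − μ_{placebo}| / σ = |15.1 − 11.9| / 4.3 = 0.7442
Set Φ(δ − 2.241) = 0.9; then δ − 2.241 = Φ⁻¹(0.9) = 1.282, giving δ = 3.523.
(For δ > 0 the lower-tail rejection region contributes negligibly to power, so the one-term inversion is standard.)
δ = d·√(n/2) ⇒ n = 2(δ/d)² = 2 × (3.523 / 0.7442)² = 44.82.
Rounding up, n = 45 per group.

n = 45 per group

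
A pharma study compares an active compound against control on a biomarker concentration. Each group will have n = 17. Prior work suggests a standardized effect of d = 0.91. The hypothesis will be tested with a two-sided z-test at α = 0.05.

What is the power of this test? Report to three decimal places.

Power ≈ 0.756

Noncentrality parameter: δ = d·√(n/2) = 0.91 × √(17/2) = 2.6531
Two-sided α = 0.05 → critical value z_{0.025} = 1.960.
Power = Φ(δ − 1.960) + Φ(−δ − 1.960) = Φ(0.693) + Φ(-4.613) = 0.7559 + 0.0000 = 0.7559.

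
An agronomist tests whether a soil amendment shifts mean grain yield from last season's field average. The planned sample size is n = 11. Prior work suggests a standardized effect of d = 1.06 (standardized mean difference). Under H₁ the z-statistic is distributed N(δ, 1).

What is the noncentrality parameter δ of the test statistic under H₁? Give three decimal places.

δ = d·√n = 1.06 × √11 = 3.5156

δ ≈ 3.516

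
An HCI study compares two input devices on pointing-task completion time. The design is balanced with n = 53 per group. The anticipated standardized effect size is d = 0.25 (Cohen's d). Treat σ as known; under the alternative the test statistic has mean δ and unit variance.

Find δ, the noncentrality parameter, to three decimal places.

δ ≈ 1.287

δ = d·√(n/2) = 0.25 × √(53/2) = 1.2870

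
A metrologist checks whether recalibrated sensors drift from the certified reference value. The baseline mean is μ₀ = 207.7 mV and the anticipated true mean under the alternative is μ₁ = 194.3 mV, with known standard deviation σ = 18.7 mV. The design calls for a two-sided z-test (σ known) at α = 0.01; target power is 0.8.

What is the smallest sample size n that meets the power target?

Standardized effect: d = |μ₁ − μ₀| / σ = |194.3 − 207.7| / 18.7 = 0.7166
For power 0.8 need Φ(δ − z_{0.005}) = 0.8, so δ = z_{0.005} + z_{0.20} = 2.576 + 0.842 = 3.417.
(The Φ(−δ − z_{α/2}) term is vanishingly small for δ > 0 and is dropped in the standard sample-size formula.)
δ = d·√n ⇒ n = (δ/d)² = (3.417 / 0.7166)² = 22.74.
Round up to the next whole unit.

n = 23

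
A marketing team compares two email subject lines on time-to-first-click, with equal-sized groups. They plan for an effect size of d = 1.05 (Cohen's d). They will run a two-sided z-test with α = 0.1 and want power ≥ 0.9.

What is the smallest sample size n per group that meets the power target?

n = 16 per group

For power 0.9 need Φ(δ − z_{0.05}) = 0.9, so δ = z_{0.05} + z_{0.10} = 1.645 + 1.282 = 2.926.
(Ignoring the negligible lower-tail rejection probability gives the usual closed-form inversion.)
δ = d·√(n/2) ⇒ n = 2(δ/d)² = 2 × (2.926 / 1.05)² = 15.54.
Rounding up, n = 16 per group.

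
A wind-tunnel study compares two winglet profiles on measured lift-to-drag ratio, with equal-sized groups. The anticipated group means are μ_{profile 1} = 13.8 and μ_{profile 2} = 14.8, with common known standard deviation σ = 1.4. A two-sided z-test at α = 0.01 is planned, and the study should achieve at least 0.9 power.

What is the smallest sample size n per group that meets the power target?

n = 59 per group

Standardized effect: d = |μ_{profile 1} − μ_{profile 2}| / σ = |13.8 − 14.8| / 1.4 = 0.7143
Set Φ(δ − 2.576) = 0.9; then δ − 2.576 = Φ⁻¹(0.9) = 1.282, giving δ = 3.857.
(Ignoring the negligible lower-tail rejection probability gives the usual closed-form inversion.)
δ = d·√(n/2) ⇒ n = 2(δ/d)² = 2 × (3.857 / 0.7143)² = 58.33.
Round up to the next whole unit.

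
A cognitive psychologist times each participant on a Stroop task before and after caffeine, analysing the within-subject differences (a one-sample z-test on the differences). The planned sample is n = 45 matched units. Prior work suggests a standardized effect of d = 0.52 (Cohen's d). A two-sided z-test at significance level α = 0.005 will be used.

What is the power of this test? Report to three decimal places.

Noncentrality parameter: δ = d·√n = 0.52 × √45 = 3.4883
Two-sided α = 0.005 → critical value z_{0.0025} = 2.807.
Power = Φ(δ − 2.807) + Φ(−δ − 2.807) = Φ(0.681) + Φ(-6.295) = 0.7521 + 0.0000 = 0.7521.

Power ≈ 0.752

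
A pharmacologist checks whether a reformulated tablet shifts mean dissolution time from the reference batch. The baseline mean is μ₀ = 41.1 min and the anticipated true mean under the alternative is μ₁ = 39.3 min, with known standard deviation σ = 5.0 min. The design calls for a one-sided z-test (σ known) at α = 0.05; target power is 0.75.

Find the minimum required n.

Standardized effect: d = |μ₁ − μ₀| / σ = |39.3 − 41.1| / 5.0 = 0.3600
For power 0.75 need Φ(δ − z_{0.05}) = 0.75, so δ = z_{0.05} + z_{0.25} = 1.645 + 0.674 = 2.319.
δ = d·√n ⇒ n = (δ/d)² = (2.319 / 0.3600)² = 41.51.
Round up to the next whole unit.

n = 42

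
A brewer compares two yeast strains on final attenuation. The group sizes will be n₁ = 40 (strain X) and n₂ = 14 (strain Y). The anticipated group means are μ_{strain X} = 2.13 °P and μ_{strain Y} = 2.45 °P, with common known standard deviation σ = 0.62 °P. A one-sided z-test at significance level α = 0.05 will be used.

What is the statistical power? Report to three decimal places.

Power ≈ 0.507

Standardized effect: d = |μ_{strain X} − μ_{strain Y}| / σ = |2.13 − 2.45| / 0.62 = 0.5161
Noncentrality parameter: δ = d / √(1/n₁ + 1/n₂) = 0.5161 / √(1/40 + 1/14) = 1.6621
Critical value for a one-sided test at α = 0.05: z_α = 1.645.
Power = Φ(δ − 1.645) = Φ(0.017) = 0.5069.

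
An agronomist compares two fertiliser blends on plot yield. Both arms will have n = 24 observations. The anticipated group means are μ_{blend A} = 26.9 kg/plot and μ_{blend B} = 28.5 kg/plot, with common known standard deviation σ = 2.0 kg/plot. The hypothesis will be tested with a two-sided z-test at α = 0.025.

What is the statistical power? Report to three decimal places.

Standardized effect: d = |μ_{blend A} − μ_{blend B}| / σ = |26.9 − 28.5| / 2.0 = 0.8000
Noncentrality parameter: λ = d·√(n/2) = 0.8000 × √(24/2) = 2.7713
Two-sided α = 0.025 → critical value z_{0.0125} = 2.241.
Power = Φ(λ − 2.241) + Φ(−λ − 2.241) = Φ(0.530) + Φ(-5.013) = 0.7019 + 0.0000 = 0.7019.

Power ≈ 0.702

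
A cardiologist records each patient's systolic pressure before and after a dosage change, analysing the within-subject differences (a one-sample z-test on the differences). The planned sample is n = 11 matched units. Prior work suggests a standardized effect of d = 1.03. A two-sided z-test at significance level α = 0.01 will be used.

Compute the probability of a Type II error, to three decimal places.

β ≈ 0.200

Noncentrality parameter: δ = d·√n = 1.03 × √11 = 3.4161
Critical value for a two-sided test at α = 0.01: z_{α/2} = 2.576.
Power = Φ(δ − 2.576) + Φ(−δ − 2.576) = Φ(0.840) + Φ(-5.992) = 0.7996 + 0.0000 = 0.7996.
Type II error: β = 1 − power = 1 − 0.7996 = 0.2004.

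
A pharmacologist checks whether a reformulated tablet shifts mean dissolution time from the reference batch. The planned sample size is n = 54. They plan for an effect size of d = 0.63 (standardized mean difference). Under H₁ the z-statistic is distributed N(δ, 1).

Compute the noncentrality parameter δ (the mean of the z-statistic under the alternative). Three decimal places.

δ ≈ 4.630

The noncentrality parameter scales effect size by the design's sample-size factor: δ = d·√n = 0.63 × √54 = 4.6295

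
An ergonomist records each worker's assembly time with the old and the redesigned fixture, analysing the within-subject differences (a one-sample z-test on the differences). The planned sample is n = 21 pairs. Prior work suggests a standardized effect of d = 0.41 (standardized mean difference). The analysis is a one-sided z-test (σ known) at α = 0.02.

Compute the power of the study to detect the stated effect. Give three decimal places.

Power ≈ 0.431

Noncentrality parameter: δ = d·√n = 0.41 × √21 = 1.8789
Critical value for a one-sided test at α = 0.02: z_α = 2.054.
Power = Φ(δ − 2.054) = Φ(-0.175) = 0.4306.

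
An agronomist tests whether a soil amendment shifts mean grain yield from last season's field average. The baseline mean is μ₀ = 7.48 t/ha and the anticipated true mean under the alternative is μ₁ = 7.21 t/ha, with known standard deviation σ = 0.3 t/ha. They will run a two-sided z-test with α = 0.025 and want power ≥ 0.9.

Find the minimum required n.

n = 16

Standardized effect: d = |μ₁ − μ₀| / σ = |7.21 − 7.48| / 0.3 = 0.9000
Set Φ(δ − 2.241) = 0.9; then δ − 2.241 = Φ⁻¹(0.9) = 1.282, giving δ = 3.523.
(For δ > 0 the lower-tail rejection region contributes negligibly to power, so the one-term inversion is standard.)
δ = d·√n ⇒ n = (δ/d)² = (3.523 / 0.9000)² = 15.32.
Rounding up, n = 16.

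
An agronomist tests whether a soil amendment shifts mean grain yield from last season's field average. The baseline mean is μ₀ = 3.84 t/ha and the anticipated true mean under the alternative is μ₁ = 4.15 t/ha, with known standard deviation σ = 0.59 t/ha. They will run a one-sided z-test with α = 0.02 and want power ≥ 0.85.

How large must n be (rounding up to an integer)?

n = 35

Standardized effect: d = |μ₁ − μ₀| / σ = |4.15 − 3.84| / 0.59 = 0.5254
Set Φ(δ − 2.054) = 0.85; then δ − 2.054 = Φ⁻¹(0.85) = 1.036, giving δ = 3.090.
δ = d·√n ⇒ n = (δ/d)² = (3.090 / 0.5254)² = 34.59.
Round up to the next whole unit.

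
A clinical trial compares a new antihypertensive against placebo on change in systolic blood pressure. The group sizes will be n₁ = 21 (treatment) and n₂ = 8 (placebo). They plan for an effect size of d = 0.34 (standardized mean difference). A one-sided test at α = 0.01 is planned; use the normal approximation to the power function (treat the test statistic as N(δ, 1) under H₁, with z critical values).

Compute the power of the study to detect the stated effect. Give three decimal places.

Power ≈ 0.066

Noncentrality parameter: δ = d / √(1/n₁ + 1/n₂) = 0.34 / √(1/21 + 1/8) = 0.8183
Critical value for a one-sided test at α = 0.01: z_α = 2.326.
Power = Φ(δ − 2.326) = Φ(-1.508) = 0.0658.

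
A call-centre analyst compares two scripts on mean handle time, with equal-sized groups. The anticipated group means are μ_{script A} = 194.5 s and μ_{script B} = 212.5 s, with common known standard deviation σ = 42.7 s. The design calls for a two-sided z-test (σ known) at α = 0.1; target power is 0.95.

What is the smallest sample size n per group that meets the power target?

n = 122 per group

Standardized effect: d = |μ_{script A} − μ_{script B}| / σ = |194.5 − 212.5| / 42.7 = 0.4215
Set Φ(δ − 1.645) = 0.95; then δ − 1.645 = Φ⁻¹(0.95) = 1.645, giving δ = 3.290.
(Ignoring the negligible lower-tail rejection probability gives the usual closed-form inversion.)
δ = d·√(n/2) ⇒ n = 2(δ/d)² = 2 × (3.290 / 0.4215)² = 121.80.
Rounding up, n = 122 per group.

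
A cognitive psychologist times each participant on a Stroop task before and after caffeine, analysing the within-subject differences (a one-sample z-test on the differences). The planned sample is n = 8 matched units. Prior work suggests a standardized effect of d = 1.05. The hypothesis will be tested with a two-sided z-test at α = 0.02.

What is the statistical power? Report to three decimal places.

Power ≈ 0.740

Noncentrality parameter: δ = d·√n = 1.05 × √8 = 2.9698
Critical value for a two-sided test at α = 0.02: z_{α/2} = 2.326.
Power = Φ(δ − 2.326) + Φ(−δ − 2.326) = Φ(0.644) + Φ(-5.296) = 0.7401 + 0.0000 = 0.7401.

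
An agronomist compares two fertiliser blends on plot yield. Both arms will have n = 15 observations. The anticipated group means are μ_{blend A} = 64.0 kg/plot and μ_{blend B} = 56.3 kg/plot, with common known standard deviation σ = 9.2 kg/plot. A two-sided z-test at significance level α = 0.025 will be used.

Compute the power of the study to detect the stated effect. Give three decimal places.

Standardized effect: d = |μ_{blend A} − μ_{blend B}| / σ = |64.0 − 56.3| / 9.2 = 0.8370
Noncentrality parameter: δ = d·√(n/2) = 0.8370 × √(15/2) = 2.2921
Two-sided α = 0.025 → critical value z_{0.0125} = 2.241.
Power = Φ(δ − 2.241) + Φ(−δ − 2.241) = Φ(0.051) + Φ(-4.534) = 0.5202 + 0.0000 = 0.5202.

Power ≈ 0.520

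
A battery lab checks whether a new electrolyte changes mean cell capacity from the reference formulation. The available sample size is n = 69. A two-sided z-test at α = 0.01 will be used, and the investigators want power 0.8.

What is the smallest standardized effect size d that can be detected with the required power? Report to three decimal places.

d ≈ 0.411

Need Φ(δ − 2.576) = 0.8, so δ = 2.576 + 0.842 = 3.417.
(The second rejection-region term Φ(−δ − z_{α/2}) is negligible and dropped.)
δ = d·√n ⇒ d = δ/√n = 3.417/√69 = 0.4114.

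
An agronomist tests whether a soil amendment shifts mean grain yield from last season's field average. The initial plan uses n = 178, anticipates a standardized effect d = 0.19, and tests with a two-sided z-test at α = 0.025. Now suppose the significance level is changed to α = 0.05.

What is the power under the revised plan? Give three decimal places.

δ = d·√n = 0.19 × √178 = 2.5349 (unchanged). New critical value: z_{0.025} = 1.960.
Revised power = Φ(δ − 1.960) + Φ(−δ − 1.960) = Φ(0.575) + Φ(-4.495) = 0.7173 + 0.0000 = 0.7173.

Power ≈ 0.717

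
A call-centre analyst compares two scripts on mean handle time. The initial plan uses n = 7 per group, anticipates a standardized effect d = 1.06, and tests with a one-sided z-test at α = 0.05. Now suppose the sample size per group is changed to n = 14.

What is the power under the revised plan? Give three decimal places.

Power ≈ 0.877

With n = 14 per group: δ = d·√(n/2) = 1.06 × √(14/2) = 2.8045. Critical value z_{0.05} = 1.645.
Revised power = P(Z > 1.645 − δ) = Φ(1.160) = 0.8769.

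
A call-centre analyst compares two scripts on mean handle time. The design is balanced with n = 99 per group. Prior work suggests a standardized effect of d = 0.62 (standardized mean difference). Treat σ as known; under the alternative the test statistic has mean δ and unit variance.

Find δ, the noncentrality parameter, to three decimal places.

δ ≈ 4.362

The noncentrality parameter scales effect size by the design's sample-size factor: δ = d·√(n/2) = 0.62 × √(99/2) = 4.3621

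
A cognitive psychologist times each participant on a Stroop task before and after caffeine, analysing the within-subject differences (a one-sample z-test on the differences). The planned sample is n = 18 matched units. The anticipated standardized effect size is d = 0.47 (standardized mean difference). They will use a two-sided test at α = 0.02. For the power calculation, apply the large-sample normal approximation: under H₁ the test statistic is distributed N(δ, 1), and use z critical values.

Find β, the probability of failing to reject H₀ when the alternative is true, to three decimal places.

β ≈ 0.630

Noncentrality parameter: δ = d·√n = 0.47 × √18 = 1.9940
Two-sided α = 0.02 → critical value z_{0.01} = 2.326.
Power = Φ(δ − 2.326) + Φ(−δ − 2.326) = Φ(-0.332) + Φ(-4.320) = 0.3698 + 0.0000 = 0.3698.
Type II error: β = 1 − power = 1 − 0.3698 = 0.6302.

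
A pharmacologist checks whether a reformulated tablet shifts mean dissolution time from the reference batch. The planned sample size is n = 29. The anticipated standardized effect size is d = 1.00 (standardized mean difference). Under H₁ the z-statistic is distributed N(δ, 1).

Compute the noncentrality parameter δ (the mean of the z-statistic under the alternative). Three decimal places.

δ ≈ 5.385

δ = d·√n = 1.00 × √29 = 5.3852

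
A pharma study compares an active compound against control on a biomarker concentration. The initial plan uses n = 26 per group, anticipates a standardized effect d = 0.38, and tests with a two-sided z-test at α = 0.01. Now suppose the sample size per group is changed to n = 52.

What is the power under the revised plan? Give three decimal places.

With n = 52 per group: δ = d·√(n/2) = 0.38 × √(52/2) = 1.9376. Critical value z_{0.005} = 2.576.
Revised power = Φ(δ − 2.576) + Φ(−δ − 2.576) = Φ(-0.638) + Φ(-4.513) = 0.2617 + 0.0000 = 0.2617.

Power ≈ 0.262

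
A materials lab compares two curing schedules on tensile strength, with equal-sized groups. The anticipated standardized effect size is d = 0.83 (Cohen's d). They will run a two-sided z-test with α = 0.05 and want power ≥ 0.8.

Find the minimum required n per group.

For power 0.8 need Φ(δ − z_{0.025}) = 0.8, so δ = z_{0.025} + z_{0.20} = 1.960 + 0.842 = 2.802.
(For δ > 0 the lower-tail rejection region contributes negligibly to power, so the one-term inversion is standard.)
δ = d·√(n/2) ⇒ n = 2(δ/d)² = 2 × (2.802 / 0.83)² = 22.79.
Round up to the next whole unit.

n = 23 per group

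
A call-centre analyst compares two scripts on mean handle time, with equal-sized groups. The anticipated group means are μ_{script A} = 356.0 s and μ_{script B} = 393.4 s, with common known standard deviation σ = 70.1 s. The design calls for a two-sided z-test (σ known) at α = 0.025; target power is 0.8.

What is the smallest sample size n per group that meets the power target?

n = 67 per group

Standardized effect: d = |μ_{script A} − μ_{script B}| / σ = |356.0 − 393.4| / 70.1 = 0.5335
For power 0.8 need Φ(δ − z_{0.0125}) = 0.8, so δ = z_{0.0125} + z_{0.20} = 2.241 + 0.842 = 3.083.
(For δ > 0 the lower-tail rejection region contributes negligibly to power, so the one-term inversion is standard.)
δ = d·√(n/2) ⇒ n = 2(δ/d)² = 2 × (3.083 / 0.5335)² = 66.78.
Round up to the next whole unit.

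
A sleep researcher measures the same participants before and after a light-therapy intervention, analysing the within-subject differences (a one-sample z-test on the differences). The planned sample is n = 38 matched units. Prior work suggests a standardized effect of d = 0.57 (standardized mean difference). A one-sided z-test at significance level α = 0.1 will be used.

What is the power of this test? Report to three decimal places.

Power ≈ 0.987

Noncentrality parameter: λ = d·√n = 0.57 × √38 = 3.5137
Critical value for a one-sided test at α = 0.1: z_α = 1.282.
Power = P(Z > 1.282 − λ) = Φ(2.232) = 0.9872.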